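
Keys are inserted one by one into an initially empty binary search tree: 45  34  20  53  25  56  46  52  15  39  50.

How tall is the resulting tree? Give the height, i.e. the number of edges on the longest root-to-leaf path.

4

45: root
34: left child of 45 (depth 1)
20: left child of 34 (depth 2)
53: right child of 45 (depth 1)
25: right child of 20 (depth 3)
56: right child of 53 (depth 2)
46: left child of 53 (depth 2)
52: right child of 46 (depth 3)
15: left child of 20 (depth 3)
39: right child of 34 (depth 2)
50: left child of 52 (depth 4)

The deepest node is 50 at depth 4.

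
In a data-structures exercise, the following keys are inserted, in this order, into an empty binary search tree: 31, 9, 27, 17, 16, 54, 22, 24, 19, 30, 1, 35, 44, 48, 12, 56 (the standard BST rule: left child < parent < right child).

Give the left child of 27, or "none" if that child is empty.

31: root
9: left child of 31 (depth 1)
27: right child of 9 (depth 2)
17: left child of 27 (depth 3)
16: left child of 17 (depth 4)
54: right child of 31 (depth 1)
22: right child of 17 (depth 4)
24: right child of 22 (depth 5)
19: left child of 22 (depth 5)
30: right child of 27 (depth 3)
1: left child of 9 (depth 2)
35: left child of 54 (depth 2)
44: right child of 35 (depth 3)
48: right child of 44 (depth 4)
12: left child of 16 (depth 5)
56: right child of 54 (depth 2)

17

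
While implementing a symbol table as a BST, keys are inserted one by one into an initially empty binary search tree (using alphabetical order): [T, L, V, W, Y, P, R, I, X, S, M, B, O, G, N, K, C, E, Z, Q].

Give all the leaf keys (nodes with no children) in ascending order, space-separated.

E K N Q S X Z

Resulting structure (node: left, right):
  T: L=L, R=V
  L: L=I, R=P
  V: L=–, R=W
  W: L=–, R=Y
  Y: L=X, R=Z
  P: L=M, R=R
  R: L=Q, R=S
  I: L=B, R=K
  X: L=–, R=–
  S: L=–, R=–
  M: L=–, R=O
  B: L=–, R=G
  O: L=N, R=–
  G: L=C, R=–
  N: L=–, R=–
  K: L=–, R=–
  C: L=–, R=E
  E: L=–, R=–
  Z: L=–, R=–
  Q: L=–, R=–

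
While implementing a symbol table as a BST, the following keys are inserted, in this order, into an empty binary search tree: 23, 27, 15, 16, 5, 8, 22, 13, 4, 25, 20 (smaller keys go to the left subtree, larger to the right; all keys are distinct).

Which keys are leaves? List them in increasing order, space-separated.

Insert 23: tree is empty, so 23 becomes the root.
Insert 27: 27 > 23 → go right. Place as right child of 23.
Insert 15: 15 < 23 → go left. Place as left child of 23.
Insert 16: 16 < 23 → go left; 16 > 15 → go right. Place as right child of 15.
Insert 5: 5 < 23 → go left; 5 < 15 → go left. Place as left child of 15.
Insert 8: 8 < 23 → go left; 8 < 15 → go left; 8 > 5 → go right. Place as right child of 5.
Insert 22: 22 < 23 → go left; 22 > 15 → go right; 22 > 16 → go right. Place as right child of 16.
Insert 13: 13 < 23 → go left; 13 < 15 → go left; 13 > 5 → go right; 13 > 8 → go right. Place as right child of 8.
Insert 4: 4 < 23 → go left; 4 < 15 → go left; 4 < 5 → go left. Place as left child of 5.
Insert 25: 25 > 23 → go right; 25 < 27 → go left. Place as left child of 27.
Insert 20: 20 < 23 → go left; 20 > 15 → go right; 20 > 16 → go right; 20 < 22 → go left. Place as left child of 22.

4 13 20 25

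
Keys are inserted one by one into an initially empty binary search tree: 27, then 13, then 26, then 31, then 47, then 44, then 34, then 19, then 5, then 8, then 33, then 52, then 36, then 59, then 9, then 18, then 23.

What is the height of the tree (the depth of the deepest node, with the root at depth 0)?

5

27: root
13: left child of 27 (depth 1)
26: right child of 13 (depth 2)
31: right child of 27 (depth 1)
47: right child of 31 (depth 2)
44: left child of 47 (depth 3)
34: left child of 44 (depth 4)
19: left child of 26 (depth 3)
5: left child of 13 (depth 2)
8: right child of 5 (depth 3)
33: left child of 34 (depth 5)
52: right child of 47 (depth 3)
36: right child of 34 (depth 5)
59: right child of 52 (depth 4)
9: right child of 8 (depth 4)
18: left child of 19 (depth 4)
23: right child of 19 (depth 4)

The deepest node is 33 at depth 5.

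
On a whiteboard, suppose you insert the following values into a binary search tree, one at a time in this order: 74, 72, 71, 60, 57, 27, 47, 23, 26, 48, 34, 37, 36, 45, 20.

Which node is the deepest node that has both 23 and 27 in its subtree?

27

Insert 74: tree is empty, so 74 becomes the root.
Insert 72: 72 < 74 → go left. Place as left child of 74.
Insert 71: 71 < 74 → go left; 71 < 72 → go left. Place as left child of 72.
Insert 60: 60 < 74 → go left; 60 < 72 → go left; 60 < 71 → go left. Place as left child of 71.
Insert 57: 57 < 74 → go left; 57 < 72 → go left; 57 < 71 → go left; 57 < 60 → go left. Place as left child of 60.
Insert 27: 27 < 74 → go left; 27 < 72 → go left; 27 < 71 → go left; 27 < 60 → go left; 27 < 57 → go left. Place as left child of 57.
Insert 47: 47 < 74 → go left; 47 < 72 → go left; 47 < 71 → go left; 47 < 60 → go left; 47 < 57 → go left; 47 > 27 → go right. Place as right child of 27.
Insert 23: 23 < 74 → go left; 23 < 72 → go left; 23 < 71 → go left; 23 < 60 → go left; 23 < 57 → go left; 23 < 27 → go left. Place as left child of 27.
Insert 26: 26 < 74 → go left; 26 < 72 → go left; 26 < 71 → go left; 26 < 60 → go left; 26 < 57 → go left; 26 < 27 → go left; 26 > 23 → go right. Place as right child of 23.
Insert 48: 48 < 74 → go left; 48 < 72 → go left; 48 < 71 → go left; 48 < 60 → go left; 48 < 57 → go left; 48 > 27 → go right; 48 > 47 → go right. Place as right child of 47.
Insert 34: 34 < 74 → go left; 34 < 72 → go left; 34 < 71 → go left; 34 < 60 → go left; 34 < 57 → go left; 34 > 27 → go right; 34 < 47 → go left. Place as left child of 47.
Insert 37: 37 < 74 → go left; 37 < 72 → go left; 37 < 71 → go left; 37 < 60 → go left; 37 < 57 → go left; 37 > 27 → go right; 37 < 47 → go left; 37 > 34 → go right. Place as right child of 34.
Insert 36: 36 < 74 → go left; 36 < 72 → go left; 36 < 71 → go left; 36 < 60 → go left; 36 < 57 → go left; 36 > 27 → go right; 36 < 47 → go left; 36 > 34 → go right; 36 < 37 → go left. Place as left child of 37.
Insert 45: 45 < 74 → go left; 45 < 72 → go left; 45 < 71 → go left; 45 < 60 → go left; 45 < 57 → go left; 45 > 27 → go right; 45 < 47 → go left; 45 > 34 → go right; 45 > 37 → go right. Place as right child of 37.
Insert 20: 20 < 74 → go left; 20 < 72 → go left; 20 < 71 → go left; 20 < 60 → go left; 20 < 57 → go left; 20 < 27 → go left; 20 < 23 → go left. Place as left child of 23.

Path to 23: 74 → 72 → 71 → 60 → 57 → 27 → 23
Path to 27: 74 → 72 → 71 → 60 → 57 → 27
27 lies on both paths and is an ancestor of the other node.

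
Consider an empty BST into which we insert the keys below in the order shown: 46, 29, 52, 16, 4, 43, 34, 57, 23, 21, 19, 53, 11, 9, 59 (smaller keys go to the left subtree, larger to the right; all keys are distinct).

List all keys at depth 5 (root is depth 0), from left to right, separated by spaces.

46: root
29: left child of 46 (depth 1)
52: right child of 46 (depth 1)
16: left child of 29 (depth 2)
4: left child of 16 (depth 3)
43: right child of 29 (depth 2)
34: left child of 43 (depth 3)
57: right child of 52 (depth 2)
23: right child of 16 (depth 3)
21: left child of 23 (depth 4)
19: left child of 21 (depth 5)
53: left child of 57 (depth 3)
11: right child of 4 (depth 4)
9: left child of 11 (depth 5)
59: right child of 57 (depth 3)

9 19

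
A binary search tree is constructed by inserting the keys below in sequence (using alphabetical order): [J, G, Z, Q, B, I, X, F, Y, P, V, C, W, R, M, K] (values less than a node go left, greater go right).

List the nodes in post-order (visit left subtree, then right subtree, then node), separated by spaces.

Resulting structure (node: left, right):
  J: L=G, R=Z
  G: L=B, R=I
  Z: L=Q, R=–
  Q: L=P, R=X
  B: L=–, R=F
  I: L=–, R=–
  X: L=V, R=Y
  F: L=C, R=–
  Y: L=–, R=–
  P: L=M, R=–
  V: L=R, R=W
  C: L=–, R=–
  W: L=–, R=–
  R: L=–, R=–
  M: L=K, R=–
  K: L=–, R=–

C F B I G K M P R W V Y X Q Z J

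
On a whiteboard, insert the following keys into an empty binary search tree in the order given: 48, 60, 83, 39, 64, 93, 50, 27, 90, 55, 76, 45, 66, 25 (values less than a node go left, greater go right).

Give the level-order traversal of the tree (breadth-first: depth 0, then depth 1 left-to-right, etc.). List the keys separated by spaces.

48 39 60 27 45 50 83 25 55 64 93 76 90 66

48: root
60: right child of 48 (depth 1)
83: right child of 60 (depth 2)
39: left child of 48 (depth 1)
64: left child of 83 (depth 3)
93: right child of 83 (depth 3)
50: left child of 60 (depth 2)
27: left child of 39 (depth 2)
90: left child of 93 (depth 4)
55: right child of 50 (depth 3)
76: right child of 64 (depth 4)
45: right child of 39 (depth 2)
66: left child of 76 (depth 5)
25: left child of 27 (depth 3)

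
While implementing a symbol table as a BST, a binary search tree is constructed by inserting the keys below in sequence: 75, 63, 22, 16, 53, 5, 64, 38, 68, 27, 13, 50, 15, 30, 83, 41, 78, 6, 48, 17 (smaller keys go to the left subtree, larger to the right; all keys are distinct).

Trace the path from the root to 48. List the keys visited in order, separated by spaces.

75 63 22 53 38 50 41 48

75: root
63: left child of 75 (depth 1)
22: left child of 63 (depth 2)
16: left child of 22 (depth 3)
53: right child of 22 (depth 3)
5: left child of 16 (depth 4)
64: right child of 63 (depth 2)
38: left child of 53 (depth 4)
68: right child of 64 (depth 3)
27: left child of 38 (depth 5)
13: right child of 5 (depth 5)
50: right child of 38 (depth 5)
15: right child of 13 (depth 6)
30: right child of 27 (depth 6)
83: right child of 75 (depth 1)
41: left child of 50 (depth 6)
78: left child of 83 (depth 2)
6: left child of 13 (depth 6)
48: right child of 41 (depth 7)
17: right child of 16 (depth 4)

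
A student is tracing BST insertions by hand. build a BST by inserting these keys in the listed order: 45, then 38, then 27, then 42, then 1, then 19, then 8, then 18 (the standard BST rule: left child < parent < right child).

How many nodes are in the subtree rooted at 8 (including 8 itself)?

Resulting structure (node: left, right):
  45: L=38, R=–
  38: L=27, R=42
  27: L=1, R=–
  42: L=–, R=–
  1: L=–, R=19
  19: L=8, R=–
  8: L=–, R=18
  18: L=–, R=–

Subtree rooted at 8 contains: 8, 18 — 2 nodes.

2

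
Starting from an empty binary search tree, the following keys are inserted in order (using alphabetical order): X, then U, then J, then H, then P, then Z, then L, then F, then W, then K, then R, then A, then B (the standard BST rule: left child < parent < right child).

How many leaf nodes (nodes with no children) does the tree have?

Insert X: tree is empty, so X becomes the root.
Insert U: U < X → go left. Place as left child of X.
Insert J: J < X → go left; J < U → go left. Place as left child of U.
Insert H: H < X → go left; H < U → go left; H < J → go left. Place as left child of J.
Insert P: P < X → go left; P < U → go left; P > J → go right. Place as right child of J.
Insert Z: Z > X → go right. Place as right child of X.
Insert L: L < X → go left; L < U → go left; L > J → go right; L < P → go left. Place as left child of P.
Insert F: F < X → go left; F < U → go left; F < J → go left; F < H → go left. Place as left child of H.
Insert W: W < X → go left; W > U → go right. Place as right child of U.
Insert K: K < X → go left; K < U → go left; K > J → go right; K < P → go left; K < L → go left. Place as left child of L.
Insert R: R < X → go left; R < U → go left; R > J → go right; R > P → go right. Place as right child of P.
Insert A: A < X → go left; A < U → go left; A < J → go left; A < H → go left; A < F → go left. Place as left child of F.
Insert B: B < X → go left; B < U → go left; B < J → go left; B < H → go left; B < F → go left; B > A → go right. Place as right child of A.

Leaves: B, K, R, W, Z — 5 in total.

5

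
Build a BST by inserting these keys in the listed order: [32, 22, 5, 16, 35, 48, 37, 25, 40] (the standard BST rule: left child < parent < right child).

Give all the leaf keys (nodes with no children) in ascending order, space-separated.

Insert 32: tree is empty, so 32 becomes the root.
Insert 22: 22 < 32 → go left. Place as left child of 32.
Insert 5: 5 < 32 → go left; 5 < 22 → go left. Place as left child of 22.
Insert 16: 16 < 32 → go left; 16 < 22 → go left; 16 > 5 → go right. Place as right child of 5.
Insert 35: 35 > 32 → go right. Place as right child of 32.
Insert 48: 48 > 32 → go right; 48 > 35 → go right. Place as right child of 35.
Insert 37: 37 > 32 → go right; 37 > 35 → go right; 37 < 48 → go left. Place as left child of 48.
Insert 25: 25 < 32 → go left; 25 > 22 → go right. Place as right child of 22.
Insert 40: 40 > 32 → go right; 40 > 35 → go right; 40 < 48 → go left; 40 > 37 → go right. Place as right child of 37.

16 25 40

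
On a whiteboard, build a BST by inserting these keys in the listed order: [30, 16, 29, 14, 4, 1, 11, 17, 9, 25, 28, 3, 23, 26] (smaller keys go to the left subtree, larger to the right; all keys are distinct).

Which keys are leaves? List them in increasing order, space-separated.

Insert 30: tree is empty, so 30 becomes the root.
Insert 16: 16 < 30 → go left. Place as left child of 30.
Insert 29: 29 < 30 → go left; 29 > 16 → go right. Place as right child of 16.
Insert 14: 14 < 30 → go left; 14 < 16 → go left. Place as left child of 16.
Insert 4: 4 < 30 → go left; 4 < 16 → go left; 4 < 14 → go left. Place as left child of 14.
Insert 1: 1 < 30 → go left; 1 < 16 → go left; 1 < 14 → go left; 1 < 4 → go left. Place as left child of 4.
Insert 11: 11 < 30 → go left; 11 < 16 → go left; 11 < 14 → go left; 11 > 4 → go right. Place as right child of 4.
Insert 17: 17 < 30 → go left; 17 > 16 → go right; 17 < 29 → go left. Place as left child of 29.
Insert 9: 9 < 30 → go left; 9 < 16 → go left; 9 < 14 → go left; 9 > 4 → go right; 9 < 11 → go left. Place as left child of 11.
Insert 25: 25 < 30 → go left; 25 > 16 → go right; 25 < 29 → go left; 25 > 17 → go right. Place as right child of 17.
Insert 28: 28 < 30 → go left; 28 > 16 → go right; 28 < 29 → go left; 28 > 17 → go right; 28 > 25 → go right. Place as right child of 25.
Insert 3: 3 < 30 → go left; 3 < 16 → go left; 3 < 14 → go left; 3 < 4 → go left; 3 > 1 → go right. Place as right child of 1.
Insert 23: 23 < 30 → go left; 23 > 16 → go right; 23 < 29 → go left; 23 > 17 → go right; 23 < 25 → go left. Place as left child of 25.
Insert 26: 26 < 30 → go left; 26 > 16 → go right; 26 < 29 → go left; 26 > 17 → go right; 26 > 25 → go right; 26 < 28 → go left. Place as left child of 28.

3 9 23 26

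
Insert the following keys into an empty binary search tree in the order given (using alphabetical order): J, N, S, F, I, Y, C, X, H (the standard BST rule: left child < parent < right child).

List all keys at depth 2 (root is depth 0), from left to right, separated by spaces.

C I S

Insert J: tree is empty, so J becomes the root.
Insert N: N > J → go right. Place as right child of J.
Insert S: S > J → go right; S > N → go right. Place as right child of N.
Insert F: F < J → go left. Place as left child of J.
Insert I: I < J → go left; I > F → go right. Place as right child of F.
Insert Y: Y > J → go right; Y > N → go right; Y > S → go right. Place as right child of S.
Insert C: C < J → go left; C < F → go left. Place as left child of F.
Insert X: X > J → go right; X > N → go right; X > S → go right; X < Y → go left. Place as left child of Y.
Insert H: H < J → go left; H > F → go right; H < I → go left. Place as left child of I.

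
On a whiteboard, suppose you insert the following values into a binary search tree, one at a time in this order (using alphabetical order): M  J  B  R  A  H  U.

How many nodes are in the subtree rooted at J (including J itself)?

4

Resulting structure (node: left, right):
  M: L=J, R=R
  J: L=B, R=–
  B: L=A, R=H
  R: L=–, R=U
  A: L=–, R=–
  H: L=–, R=–
  U: L=–, R=–

Subtree rooted at J contains: J, B, A, H — 4 nodes.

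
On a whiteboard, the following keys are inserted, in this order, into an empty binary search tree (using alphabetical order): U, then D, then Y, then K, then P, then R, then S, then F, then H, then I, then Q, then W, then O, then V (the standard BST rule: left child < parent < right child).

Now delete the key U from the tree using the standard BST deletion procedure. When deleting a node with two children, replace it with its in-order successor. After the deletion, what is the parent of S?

U: root
D: left child of U (depth 1)
Y: right child of U (depth 1)
K: right child of D (depth 2)
P: right child of K (depth 3)
R: right child of P (depth 4)
S: right child of R (depth 5)
F: left child of K (depth 3)
H: right child of F (depth 4)
I: right child of H (depth 5)
Q: left child of R (depth 5)
W: left child of Y (depth 2)
O: left child of P (depth 4)
V: left child of W (depth 3)

Delete U (two children — replace with in-order successor).
After deletion, S's parent is R.

R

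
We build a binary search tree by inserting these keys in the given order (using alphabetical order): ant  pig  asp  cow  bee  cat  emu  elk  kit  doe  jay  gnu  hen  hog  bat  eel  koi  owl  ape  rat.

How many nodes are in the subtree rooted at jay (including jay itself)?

4

Insert ant: tree is empty, so ant becomes the root.
Insert pig: pig > ant → go right. Place as right child of ant.
Insert asp: asp > ant → go right; asp < pig → go left. Place as left child of pig.
Insert cow: cow > ant → go right; cow < pig → go left; cow > asp → go right. Place as right child of asp.
Insert bee: bee > ant → go right; bee < pig → go left; bee > asp → go right; bee < cow → go left. Place as left child of cow.
Insert cat: cat > ant → go right; cat < pig → go left; cat > asp → go right; cat < cow → go left; cat > bee → go right. Place as right child of bee.
Insert emu: emu > ant → go right; emu < pig → go left; emu > asp → go right; emu > cow → go right. Place as right child of cow.
Insert elk: elk > ant → go right; elk < pig → go left; elk > asp → go right; elk > cow → go right; elk < emu → go left. Place as left child of emu.
Insert kit: kit > ant → go right; kit < pig → go left; kit > asp → go right; kit > cow → go right; kit > emu → go right. Place as right child of emu.
Insert doe: doe > ant → go right; doe < pig → go left; doe > asp → go right; doe > cow → go right; doe < emu → go left; doe < elk → go left. Place as left child of elk.
Insert jay: jay > ant → go right; jay < pig → go left; jay > asp → go right; jay > cow → go right; jay > emu → go right; jay < kit → go left. Place as left child of kit.
Insert gnu: gnu > ant → go right; gnu < pig → go left; gnu > asp → go right; gnu > cow → go right; gnu > emu → go right; gnu < kit → go left; gnu < jay → go left. Place as left child of jay.
Insert hen: hen > ant → go right; hen < pig → go left; hen > asp → go right; hen > cow → go right; hen > emu → go right; hen < kit → go left; hen < jay → go left; hen > gnu → go right. Place as right child of gnu.
Insert hog: hog > ant → go right; hog < pig → go left; hog > asp → go right; hog > cow → go right; hog > emu → go right; hog < kit → go left; hog < jay → go left; hog > gnu → go right; hog > hen → go right. Place as right child of hen.
Insert bat: bat > ant → go right; bat < pig → go left; bat > asp → go right; bat < cow → go left; bat < bee → go left. Place as left child of bee.
Insert eel: eel > ant → go right; eel < pig → go left; eel > asp → go right; eel > cow → go right; eel < emu → go left; eel < elk → go left; eel > doe → go right. Place as right child of doe.
Insert koi: koi > ant → go right; koi < pig → go left; koi > asp → go right; koi > cow → go right; koi > emu → go right; koi > kit → go right. Place as right child of kit.
Insert owl: owl > ant → go right; owl < pig → go left; owl > asp → go right; owl > cow → go right; owl > emu → go right; owl > kit → go right; owl > koi → go right. Place as right child of koi.
Insert ape: ape > ant → go right; ape < pig → go left; ape < asp → go left. Place as left child of asp.
Insert rat: rat > ant → go right; rat > pig → go right. Place as right child of pig.

Subtree rooted at jay contains: jay, gnu, hen, hog — 4 nodes.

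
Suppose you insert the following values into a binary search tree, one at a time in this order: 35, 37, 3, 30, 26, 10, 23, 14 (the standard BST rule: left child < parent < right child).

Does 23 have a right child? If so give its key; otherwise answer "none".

35: root
37: right child of 35 (depth 1)
3: left child of 35 (depth 1)
30: right child of 3 (depth 2)
26: left child of 30 (depth 3)
10: left child of 26 (depth 4)
23: right child of 10 (depth 5)
14: left child of 23 (depth 6)

none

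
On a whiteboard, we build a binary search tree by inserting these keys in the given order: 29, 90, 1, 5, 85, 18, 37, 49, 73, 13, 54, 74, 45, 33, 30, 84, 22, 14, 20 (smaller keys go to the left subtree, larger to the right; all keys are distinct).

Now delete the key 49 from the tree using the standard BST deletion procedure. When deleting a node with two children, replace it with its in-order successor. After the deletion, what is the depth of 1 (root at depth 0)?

1

Resulting structure (node: left, right):
  29: L=1, R=90
  90: L=85, R=–
  1: L=–, R=5
  5: L=–, R=18
  85: L=37, R=–
  18: L=13, R=22
  37: L=33, R=49
  49: L=45, R=73
  73: L=54, R=74
  13: L=–, R=14
  54: L=–, R=–
  74: L=–, R=84
  45: L=–, R=–
  33: L=30, R=–
  30: L=–, R=–
  84: L=–, R=–
  22: L=20, R=–
  14: L=–, R=–
  20: L=–, R=–

Delete 49 (two children — replace with in-order successor).
After deletion, path to 1: 29 → 1.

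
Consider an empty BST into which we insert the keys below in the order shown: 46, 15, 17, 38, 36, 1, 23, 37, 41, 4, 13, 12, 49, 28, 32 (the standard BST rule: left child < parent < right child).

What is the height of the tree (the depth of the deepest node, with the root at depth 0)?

7

Resulting structure (node: left, right):
  46: L=15, R=49
  15: L=1, R=17
  17: L=–, R=38
  38: L=36, R=41
  36: L=23, R=37
  1: L=–, R=4
  23: L=–, R=28
  37: L=–, R=–
  41: L=–, R=–
  4: L=–, R=13
  13: L=12, R=–
  12: L=–, R=–
  49: L=–, R=–
  28: L=–, R=32
  32: L=–, R=–

The deepest node is 32 at depth 7.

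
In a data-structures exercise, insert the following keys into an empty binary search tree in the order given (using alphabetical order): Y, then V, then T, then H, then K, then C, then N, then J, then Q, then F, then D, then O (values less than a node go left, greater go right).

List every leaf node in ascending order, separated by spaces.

D J O

Y: root
V: left child of Y (depth 1)
T: left child of V (depth 2)
H: left child of T (depth 3)
K: right child of H (depth 4)
C: left child of H (depth 4)
N: right child of K (depth 5)
J: left child of K (depth 5)
Q: right child of N (depth 6)
F: right child of C (depth 5)
D: left child of F (depth 6)
O: left child of Q (depth 7)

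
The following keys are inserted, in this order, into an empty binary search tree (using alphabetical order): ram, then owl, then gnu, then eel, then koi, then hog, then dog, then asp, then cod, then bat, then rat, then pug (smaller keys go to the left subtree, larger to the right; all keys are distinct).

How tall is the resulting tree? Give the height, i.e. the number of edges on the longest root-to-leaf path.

7

ram: root
owl: left child of ram (depth 1)
gnu: left child of owl (depth 2)
eel: left child of gnu (depth 3)
koi: right child of gnu (depth 3)
hog: left child of koi (depth 4)
dog: left child of eel (depth 4)
asp: left child of dog (depth 5)
cod: right child of asp (depth 6)
bat: left child of cod (depth 7)
rat: right child of ram (depth 1)
pug: right child of owl (depth 2)

The deepest node is bat at depth 7.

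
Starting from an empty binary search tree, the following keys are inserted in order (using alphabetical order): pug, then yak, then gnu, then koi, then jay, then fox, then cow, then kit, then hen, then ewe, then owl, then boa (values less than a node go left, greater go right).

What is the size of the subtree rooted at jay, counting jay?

Insert pug: tree is empty, so pug becomes the root.
Insert yak: yak > pug → go right. Place as right child of pug.
Insert gnu: gnu < pug → go left. Place as left child of pug.
Insert koi: koi < pug → go left; koi > gnu → go right. Place as right child of gnu.
Insert jay: jay < pug → go left; jay > gnu → go right; jay < koi → go left. Place as left child of koi.
Insert fox: fox < pug → go left; fox < gnu → go left. Place as left child of gnu.
Insert cow: cow < pug → go left; cow < gnu → go left; cow < fox → go left. Place as left child of fox.
Insert kit: kit < pug → go left; kit > gnu → go right; kit < koi → go left; kit > jay → go right. Place as right child of jay.
Insert hen: hen < pug → go left; hen > gnu → go right; hen < koi → go left; hen < jay → go left. Place as left child of jay.
Insert ewe: ewe < pug → go left; ewe < gnu → go left; ewe < fox → go left; ewe > cow → go right. Place as right child of cow.
Insert owl: owl < pug → go left; owl > gnu → go right; owl > koi → go right. Place as right child of koi.
Insert boa: boa < pug → go left; boa < gnu → go left; boa < fox → go left; boa < cow → go left. Place as left child of cow.

Subtree rooted at jay contains: jay, hen, kit — 3 nodes.

3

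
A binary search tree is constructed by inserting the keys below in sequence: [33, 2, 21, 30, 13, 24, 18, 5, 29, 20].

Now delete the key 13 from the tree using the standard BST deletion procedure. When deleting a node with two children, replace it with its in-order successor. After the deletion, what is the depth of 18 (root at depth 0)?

33: root
2: left child of 33 (depth 1)
21: right child of 2 (depth 2)
30: right child of 21 (depth 3)
13: left child of 21 (depth 3)
24: left child of 30 (depth 4)
18: right child of 13 (depth 4)
5: left child of 13 (depth 4)
29: right child of 24 (depth 5)
20: right child of 18 (depth 5)

Delete 13 (two children — replace with in-order successor).
After deletion, path to 18: 33 → 2 → 21 → 18.

3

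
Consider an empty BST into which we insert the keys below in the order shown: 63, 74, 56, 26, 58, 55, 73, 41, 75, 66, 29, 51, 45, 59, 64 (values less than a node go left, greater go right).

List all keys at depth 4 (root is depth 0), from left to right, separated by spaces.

Resulting structure (node: left, right):
  63: L=56, R=74
  74: L=73, R=75
  56: L=26, R=58
  26: L=–, R=55
  58: L=–, R=59
  55: L=41, R=–
  73: L=66, R=–
  41: L=29, R=51
  75: L=–, R=–
  66: L=64, R=–
  29: L=–, R=–
  51: L=45, R=–
  45: L=–, R=–
  59: L=–, R=–
  64: L=–, R=–

41 64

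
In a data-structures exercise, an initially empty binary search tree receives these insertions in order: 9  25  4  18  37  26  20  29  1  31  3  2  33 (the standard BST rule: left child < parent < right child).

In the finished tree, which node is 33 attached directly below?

9: root
25: right child of 9 (depth 1)
4: left child of 9 (depth 1)
18: left child of 25 (depth 2)
37: right child of 25 (depth 2)
26: left child of 37 (depth 3)
20: right child of 18 (depth 3)
29: right child of 26 (depth 4)
1: left child of 4 (depth 2)
31: right child of 29 (depth 5)
3: right child of 1 (depth 3)
2: left child of 3 (depth 4)
33: right child of 31 (depth 6)

31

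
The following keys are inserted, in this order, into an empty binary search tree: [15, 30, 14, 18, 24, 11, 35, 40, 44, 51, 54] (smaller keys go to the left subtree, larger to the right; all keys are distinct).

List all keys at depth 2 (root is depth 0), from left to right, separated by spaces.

11 18 35

Resulting structure (node: left, right):
  15: L=14, R=30
  30: L=18, R=35
  14: L=11, R=–
  18: L=–, R=24
  24: L=–, R=–
  11: L=–, R=–
  35: L=–, R=40
  40: L=–, R=44
  44: L=–, R=51
  51: L=–, R=54
  54: L=–, R=–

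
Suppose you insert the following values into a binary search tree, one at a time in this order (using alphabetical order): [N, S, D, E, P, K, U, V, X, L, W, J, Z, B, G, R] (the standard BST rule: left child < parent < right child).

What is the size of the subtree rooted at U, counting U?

5

N: root
S: right child of N (depth 1)
D: left child of N (depth 1)
E: right child of D (depth 2)
P: left child of S (depth 2)
K: right child of E (depth 3)
U: right child of S (depth 2)
V: right child of U (depth 3)
X: right child of V (depth 4)
L: right child of K (depth 4)
W: left child of X (depth 5)
J: left child of K (depth 4)
Z: right child of X (depth 5)
B: left child of D (depth 2)
G: left child of J (depth 5)
R: right child of P (depth 3)

Subtree rooted at U contains: U, V, X, W, Z — 5 nodes.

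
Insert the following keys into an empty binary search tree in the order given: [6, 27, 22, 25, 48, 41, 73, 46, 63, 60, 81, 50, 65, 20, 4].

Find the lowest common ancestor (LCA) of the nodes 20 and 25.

Resulting structure (node: left, right):
  6: L=4, R=27
  27: L=22, R=48
  22: L=20, R=25
  25: L=–, R=–
  48: L=41, R=73
  41: L=–, R=46
  73: L=63, R=81
  46: L=–, R=–
  63: L=60, R=65
  60: L=50, R=–
  81: L=–, R=–
  50: L=–, R=–
  65: L=–, R=–
  20: L=–, R=–
  4: L=–, R=–

Path to 20: 6 → 27 → 22 → 20
Path to 25: 6 → 27 → 22 → 25
The paths share a prefix ending at 22, then split left and right.

22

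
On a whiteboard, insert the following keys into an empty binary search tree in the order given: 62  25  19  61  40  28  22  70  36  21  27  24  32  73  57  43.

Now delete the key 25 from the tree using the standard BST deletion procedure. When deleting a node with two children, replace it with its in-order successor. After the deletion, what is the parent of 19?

Insert 62: tree is empty, so 62 becomes the root.
Insert 25: 25 < 62 → go left. Place as left child of 62.
Insert 19: 19 < 62 → go left; 19 < 25 → go left. Place as left child of 25.
Insert 61: 61 < 62 → go left; 61 > 25 → go right. Place as right child of 25.
Insert 40: 40 < 62 → go left; 40 > 25 → go right; 40 < 61 → go left. Place as left child of 61.
Insert 28: 28 < 62 → go left; 28 > 25 → go right; 28 < 61 → go left; 28 < 40 → go left. Place as left child of 40.
Insert 22: 22 < 62 → go left; 22 < 25 → go left; 22 > 19 → go right. Place as right child of 19.
Insert 70: 70 > 62 → go right. Place as right child of 62.
Insert 36: 36 < 62 → go left; 36 > 25 → go right; 36 < 61 → go left; 36 < 40 → go left; 36 > 28 → go right. Place as right child of 28.
Insert 21: 21 < 62 → go left; 21 < 25 → go left; 21 > 19 → go right; 21 < 22 → go left. Place as left child of 22.
Insert 27: 27 < 62 → go left; 27 > 25 → go right; 27 < 61 → go left; 27 < 40 → go left; 27 < 28 → go left. Place as left child of 28.
Insert 24: 24 < 62 → go left; 24 < 25 → go left; 24 > 19 → go right; 24 > 22 → go right. Place as right child of 22.
Insert 32: 32 < 62 → go left; 32 > 25 → go right; 32 < 61 → go left; 32 < 40 → go left; 32 > 28 → go right; 32 < 36 → go left. Place as left child of 36.
Insert 73: 73 > 62 → go right; 73 > 70 → go right. Place as right child of 70.
Insert 57: 57 < 62 → go left; 57 > 25 → go right; 57 < 61 → go left; 57 > 40 → go right. Place as right child of 40.
Insert 43: 43 < 62 → go left; 43 > 25 → go right; 43 < 61 → go left; 43 > 40 → go right; 43 < 57 → go left. Place as left child of 57.

Delete 25 (two children — replace with in-order successor).
After deletion, 19's parent is 27.

27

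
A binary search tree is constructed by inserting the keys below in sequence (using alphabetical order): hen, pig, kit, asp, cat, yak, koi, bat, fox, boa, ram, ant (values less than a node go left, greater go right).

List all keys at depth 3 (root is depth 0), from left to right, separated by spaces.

bat fox koi ram

hen: root
pig: right child of hen (depth 1)
kit: left child of pig (depth 2)
asp: left child of hen (depth 1)
cat: right child of asp (depth 2)
yak: right child of pig (depth 2)
koi: right child of kit (depth 3)
bat: left child of cat (depth 3)
fox: right child of cat (depth 3)
boa: right child of bat (depth 4)
ram: left child of yak (depth 3)
ant: left child of asp (depth 2)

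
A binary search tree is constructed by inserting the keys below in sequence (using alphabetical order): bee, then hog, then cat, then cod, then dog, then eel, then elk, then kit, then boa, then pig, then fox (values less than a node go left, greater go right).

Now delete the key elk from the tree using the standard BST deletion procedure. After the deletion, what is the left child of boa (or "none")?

none

Insert bee: tree is empty, so bee becomes the root.
Insert hog: hog > bee → go right. Place as right child of bee.
Insert cat: cat > bee → go right; cat < hog → go left. Place as left child of hog.
Insert cod: cod > bee → go right; cod < hog → go left; cod > cat → go right. Place as right child of cat.
Insert dog: dog > bee → go right; dog < hog → go left; dog > cat → go right; dog > cod → go right. Place as right child of cod.
Insert eel: eel > bee → go right; eel < hog → go left; eel > cat → go right; eel > cod → go right; eel > dog → go right. Place as right child of dog.
Insert elk: elk > bee → go right; elk < hog → go left; elk > cat → go right; elk > cod → go right; elk > dog → go right; elk > eel → go right. Place as right child of eel.
Insert kit: kit > bee → go right; kit > hog → go right. Place as right child of hog.
Insert boa: boa > bee → go right; boa < hog → go left; boa < cat → go left. Place as left child of cat.
Insert pig: pig > bee → go right; pig > hog → go right; pig > kit → go right. Place as right child of kit.
Insert fox: fox > bee → go right; fox < hog → go left; fox > cat → go right; fox > cod → go right; fox > dog → go right; fox > eel → go right; fox > elk → go right. Place as right child of elk.

Delete elk (at most one child — splice it out).
After deletion, boa's left child: none.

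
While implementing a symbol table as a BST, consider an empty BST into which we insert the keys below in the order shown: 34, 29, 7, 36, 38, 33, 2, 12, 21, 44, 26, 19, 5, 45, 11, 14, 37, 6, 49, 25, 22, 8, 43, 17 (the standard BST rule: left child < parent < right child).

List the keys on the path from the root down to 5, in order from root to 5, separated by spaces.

34 29 7 2 5

Insert 34: tree is empty, so 34 becomes the root.
Insert 29: 29 < 34 → go left. Place as left child of 34.
Insert 7: 7 < 34 → go left; 7 < 29 → go left. Place as left child of 29.
Insert 36: 36 > 34 → go right. Place as right child of 34.
Insert 38: 38 > 34 → go right; 38 > 36 → go right. Place as right child of 36.
Insert 33: 33 < 34 → go left; 33 > 29 → go right. Place as right child of 29.
Insert 2: 2 < 34 → go left; 2 < 29 → go left; 2 < 7 → go left. Place as left child of 7.
Insert 12: 12 < 34 → go left; 12 < 29 → go left; 12 > 7 → go right. Place as right child of 7.
Insert 21: 21 < 34 → go left; 21 < 29 → go left; 21 > 7 → go right; 21 > 12 → go right. Place as right child of 12.
Insert 44: 44 > 34 → go right; 44 > 36 → go right; 44 > 38 → go right. Place as right child of 38.
Insert 26: 26 < 34 → go left; 26 < 29 → go left; 26 > 7 → go right; 26 > 12 → go right; 26 > 21 → go right. Place as right child of 21.
Insert 19: 19 < 34 → go left; 19 < 29 → go left; 19 > 7 → go right; 19 > 12 → go right; 19 < 21 → go left. Place as left child of 21.
Insert 5: 5 < 34 → go left; 5 < 29 → go left; 5 < 7 → go left; 5 > 2 → go right. Place as right child of 2.
Insert 45: 45 > 34 → go right; 45 > 36 → go right; 45 > 38 → go right; 45 > 44 → go right. Place as right child of 44.
Insert 11: 11 < 34 → go left; 11 < 29 → go left; 11 > 7 → go right; 11 < 12 → go left. Place as left child of 12.
Insert 14: 14 < 34 → go left; 14 < 29 → go left; 14 > 7 → go right; 14 > 12 → go right; 14 < 21 → go left; 14 < 19 → go left. Place as left child of 19.
Insert 37: 37 > 34 → go right; 37 > 36 → go right; 37 < 38 → go left. Place as left child of 38.
Insert 6: 6 < 34 → go left; 6 < 29 → go left; 6 < 7 → go left; 6 > 2 → go right; 6 > 5 → go right. Place as right child of 5.
Insert 49: 49 > 34 → go right; 49 > 36 → go right; 49 > 38 → go right; 49 > 44 → go right; 49 > 45 → go right. Place as right child of 45.
Insert 25: 25 < 34 → go left; 25 < 29 → go left; 25 > 7 → go right; 25 > 12 → go right; 25 > 21 → go right; 25 < 26 → go left. Place as left child of 26.
Insert 22: 22 < 34 → go left; 22 < 29 → go left; 22 > 7 → go right; 22 > 12 → go right; 22 > 21 → go right; 22 < 26 → go left; 22 < 25 → go left. Place as left child of 25.
Insert 8: 8 < 34 → go left; 8 < 29 → go left; 8 > 7 → go right; 8 < 12 → go left; 8 < 11 → go left. Place as left child of 11.
Insert 43: 43 > 34 → go right; 43 > 36 → go right; 43 > 38 → go right; 43 < 44 → go left. Place as left child of 44.
Insert 17: 17 < 34 → go left; 17 < 29 → go left; 17 > 7 → go right; 17 > 12 → go right; 17 < 21 → go left; 17 < 19 → go left; 17 > 14 → go right. Place as right child of 14.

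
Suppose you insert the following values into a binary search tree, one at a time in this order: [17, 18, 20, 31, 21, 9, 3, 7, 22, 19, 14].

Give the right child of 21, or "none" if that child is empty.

Insert 17: tree is empty, so 17 becomes the root.
Insert 18: 18 > 17 → go right. Place as right child of 17.
Insert 20: 20 > 17 → go right; 20 > 18 → go right. Place as right child of 18.
Insert 31: 31 > 17 → go right; 31 > 18 → go right; 31 > 20 → go right. Place as right child of 20.
Insert 21: 21 > 17 → go right; 21 > 18 → go right; 21 > 20 → go right; 21 < 31 → go left. Place as left child of 31.
Insert 9: 9 < 17 → go left. Place as left child of 17.
Insert 3: 3 < 17 → go left; 3 < 9 → go left. Place as left child of 9.
Insert 7: 7 < 17 → go left; 7 < 9 → go left; 7 > 3 → go right. Place as right child of 3.
Insert 22: 22 > 17 → go right; 22 > 18 → go right; 22 > 20 → go right; 22 < 31 → go left; 22 > 21 → go right. Place as right child of 21.
Insert 19: 19 > 17 → go right; 19 > 18 → go right; 19 < 20 → go left. Place as left child of 20.
Insert 14: 14 < 17 → go left; 14 > 9 → go right. Place as right child of 9.

22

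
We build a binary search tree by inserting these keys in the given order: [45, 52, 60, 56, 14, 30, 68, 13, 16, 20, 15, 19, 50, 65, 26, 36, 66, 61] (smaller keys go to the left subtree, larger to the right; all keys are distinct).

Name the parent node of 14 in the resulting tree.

Insert 45: tree is empty, so 45 becomes the root.
Insert 52: 52 > 45 → go right. Place as right child of 45.
Insert 60: 60 > 45 → go right; 60 > 52 → go right. Place as right child of 52.
Insert 56: 56 > 45 → go right; 56 > 52 → go right; 56 < 60 → go left. Place as left child of 60.
Insert 14: 14 < 45 → go left. Place as left child of 45.
Insert 30: 30 < 45 → go left; 30 > 14 → go right. Place as right child of 14.
Insert 68: 68 > 45 → go right; 68 > 52 → go right; 68 > 60 → go right. Place as right child of 60.
Insert 13: 13 < 45 → go left; 13 < 14 → go left. Place as left child of 14.
Insert 16: 16 < 45 → go left; 16 > 14 → go right; 16 < 30 → go left. Place as left child of 30.
Insert 20: 20 < 45 → go left; 20 > 14 → go right; 20 < 30 → go left; 20 > 16 → go right. Place as right child of 16.
Insert 15: 15 < 45 → go left; 15 > 14 → go right; 15 < 30 → go left; 15 < 16 → go left. Place as left child of 16.
Insert 19: 19 < 45 → go left; 19 > 14 → go right; 19 < 30 → go left; 19 > 16 → go right; 19 < 20 → go left. Place as left child of 20.
Insert 50: 50 > 45 → go right; 50 < 52 → go left. Place as left child of 52.
Insert 65: 65 > 45 → go right; 65 > 52 → go right; 65 > 60 → go right; 65 < 68 → go left. Place as left child of 68.
Insert 26: 26 < 45 → go left; 26 > 14 → go right; 26 < 30 → go left; 26 > 16 → go right; 26 > 20 → go right. Place as right child of 20.
Insert 36: 36 < 45 → go left; 36 > 14 → go right; 36 > 30 → go right. Place as right child of 30.
Insert 66: 66 > 45 → go right; 66 > 52 → go right; 66 > 60 → go right; 66 < 68 → go left; 66 > 65 → go right. Place as right child of 65.
Insert 61: 61 > 45 → go right; 61 > 52 → go right; 61 > 60 → go right; 61 < 68 → go left; 61 < 65 → go left. Place as left child of 65.

45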